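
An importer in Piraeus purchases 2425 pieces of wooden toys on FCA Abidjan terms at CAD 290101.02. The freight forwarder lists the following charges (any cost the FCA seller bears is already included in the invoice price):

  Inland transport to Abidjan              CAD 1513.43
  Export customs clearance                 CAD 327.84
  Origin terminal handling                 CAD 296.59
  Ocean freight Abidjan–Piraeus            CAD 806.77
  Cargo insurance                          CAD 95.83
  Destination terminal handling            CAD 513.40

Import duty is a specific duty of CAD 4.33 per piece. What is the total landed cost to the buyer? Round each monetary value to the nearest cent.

Total landed cost: CAD 302313.86

FCA: the seller delivers export-cleared goods to the carrier; the buyer bears costs from that point.
Already in the invoice (seller's account under FCA): inland to port, export clearance — exclude.
CIF value = FCA price + origin terminal + freight + insurance = 290101.02 + 296.59 + 806.77 + 95.83 = 291300.21
Import duty = 2425 × 4.33 = 10500.25
Buyer bears: origin terminal 296.59 + freight 806.77 + insurance 95.83 + destination terminal 513.40 + duty 10500.25 = 12212.84
Landed cost = invoice 290101.02 + 12212.84 = 302313.86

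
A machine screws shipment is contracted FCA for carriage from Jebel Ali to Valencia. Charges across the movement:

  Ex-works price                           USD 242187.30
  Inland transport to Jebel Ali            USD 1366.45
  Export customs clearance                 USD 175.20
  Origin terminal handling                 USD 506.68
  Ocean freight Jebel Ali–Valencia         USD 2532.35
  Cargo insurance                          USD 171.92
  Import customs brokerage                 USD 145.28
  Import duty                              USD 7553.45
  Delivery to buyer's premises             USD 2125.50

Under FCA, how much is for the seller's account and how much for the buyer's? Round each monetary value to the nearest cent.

Seller: USD 243728.95; buyer: USD 13035.18

FCA: the seller delivers export-cleared goods to the carrier; the buyer bears costs from that point.
Seller's account: goods 242187.30 + inland to port 1366.45 + export clearance 175.20 = 243728.95
Buyer's account: origin terminal 506.68 + freight 2532.35 + insurance 171.92 + brokerage 145.28 + duty 7553.45 + delivery 2125.50 = 13035.18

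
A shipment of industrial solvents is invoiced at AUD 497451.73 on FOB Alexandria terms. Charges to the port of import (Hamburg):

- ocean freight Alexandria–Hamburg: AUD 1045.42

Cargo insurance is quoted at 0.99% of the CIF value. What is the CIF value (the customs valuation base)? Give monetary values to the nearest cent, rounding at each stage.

Let C be the CIF value. C = FOB price + freight + 0.99% × C
C − 0.99% × C = 497451.73 + 1045.42
0.9901 × C = 498497.15
C = 498497.15 / 0.9901 = 503481.62
Insurance premium = 0.99% × 503481.62 = 4984.47

CIF value: AUD 503481.62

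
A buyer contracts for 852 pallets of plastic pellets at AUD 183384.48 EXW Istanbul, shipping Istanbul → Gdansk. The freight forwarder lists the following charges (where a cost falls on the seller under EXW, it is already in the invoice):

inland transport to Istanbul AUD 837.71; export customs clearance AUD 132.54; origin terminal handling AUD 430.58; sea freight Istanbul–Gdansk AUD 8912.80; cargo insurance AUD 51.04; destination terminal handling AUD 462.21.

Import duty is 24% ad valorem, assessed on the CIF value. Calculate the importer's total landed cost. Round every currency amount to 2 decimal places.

EXW: the seller makes goods available at their premises; the buyer bears all onward costs.
CIF value = EXW price + inland to port + export clearance + origin terminal + freight + insurance = 183384.48 + 837.71 + 132.54 + 430.58 + 8912.80 + 51.04 = 193749.15
Import duty = 193749.15 × 24% = 46499.80
Buyer bears: inland to port 837.71 + export clearance 132.54 + origin terminal 430.58 + freight 8912.80 + insurance 51.04 + destination terminal 462.21 + duty 46499.80 = 57326.68
Landed cost = invoice 183384.48 + 57326.68 = 240711.16

Total landed cost: AUD 240711.16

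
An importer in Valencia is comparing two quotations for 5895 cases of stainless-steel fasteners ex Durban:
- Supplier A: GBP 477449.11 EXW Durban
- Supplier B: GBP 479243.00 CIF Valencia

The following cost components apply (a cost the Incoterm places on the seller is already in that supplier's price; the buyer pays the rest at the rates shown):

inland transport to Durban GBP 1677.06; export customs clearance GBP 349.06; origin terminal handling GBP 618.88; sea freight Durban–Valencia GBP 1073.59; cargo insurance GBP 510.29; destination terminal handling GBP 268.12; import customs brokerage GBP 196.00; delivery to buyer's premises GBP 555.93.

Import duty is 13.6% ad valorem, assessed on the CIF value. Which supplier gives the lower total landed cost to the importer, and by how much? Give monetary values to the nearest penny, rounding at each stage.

Supplier A (EXW):
CIF value = EXW price + inland to port + export clearance + origin terminal + freight + insurance = 477449.11 + 1677.06 + 349.06 + 618.88 + 1073.59 + 510.29 = 481677.99
Import duty = 481677.99 × 13.6% = 65508.21
Buyer bears (A): 1677.06 + 349.06 + 618.88 + 1073.59 + 510.29 + 268.12 + 196.00 + 555.93 = 5248.93
Landed cost (A) = invoice 477449.11 + 5248.93 + duty 65508.21 = 548206.25
Supplier B (CIF):
The CIF price already equals the CIF value: 479243.00
Import duty = 479243.00 × 13.6% = 65177.05
Buyer bears (B): 268.12 + 196.00 + 555.93 = 1020.05
Landed cost (B) = invoice 479243.00 + 1020.05 + duty 65177.05 = 545440.10
Difference = |548206.25 − 545440.10| = 2766.15

Supplier B is cheaper by GBP 2766.15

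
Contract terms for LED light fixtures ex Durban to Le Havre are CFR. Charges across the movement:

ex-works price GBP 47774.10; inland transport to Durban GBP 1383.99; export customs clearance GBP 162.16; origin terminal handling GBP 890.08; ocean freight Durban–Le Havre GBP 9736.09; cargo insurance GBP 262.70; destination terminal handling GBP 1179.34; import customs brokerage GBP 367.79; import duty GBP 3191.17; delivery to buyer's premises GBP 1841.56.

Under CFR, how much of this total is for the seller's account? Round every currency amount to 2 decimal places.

CFR: the seller pays costs through ocean freight to the destination port, but not insurance.
Seller's account: goods 47774.10 + inland to port 1383.99 + export clearance 162.16 + origin terminal 890.08 + freight 9736.09 = 59946.42
Buyer's account: insurance 262.70 + destination terminal 1179.34 + brokerage 367.79 + duty 3191.17 + delivery 1841.56 = 6842.56

Seller's account: GBP 59946.42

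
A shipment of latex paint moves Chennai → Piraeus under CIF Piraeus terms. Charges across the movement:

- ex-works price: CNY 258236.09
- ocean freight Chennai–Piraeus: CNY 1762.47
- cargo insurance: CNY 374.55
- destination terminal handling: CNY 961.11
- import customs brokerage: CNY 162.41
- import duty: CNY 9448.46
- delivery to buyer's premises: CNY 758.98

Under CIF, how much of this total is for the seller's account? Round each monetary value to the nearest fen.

Seller's account: CNY 260373.11

CIF: the seller pays costs through ocean freight and marine insurance to the destination port.
Seller's account: goods 258236.09 + freight 1762.47 + insurance 374.55 = 260373.11
Buyer's account: destination terminal 961.11 + brokerage 162.41 + duty 9448.46 + delivery 758.98 = 11330.96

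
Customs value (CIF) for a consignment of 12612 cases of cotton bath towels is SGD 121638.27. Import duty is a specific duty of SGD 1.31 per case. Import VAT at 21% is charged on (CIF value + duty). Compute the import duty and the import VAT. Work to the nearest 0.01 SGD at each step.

Import duty: SGD 16521.72; import VAT: SGD 29013.60

Import duty = 12612 × 1.31 = 16521.72
VAT base = CIF + duty = 121638.27 + 16521.72 = 138159.99
Import VAT = 138159.99 × 21% = 29013.60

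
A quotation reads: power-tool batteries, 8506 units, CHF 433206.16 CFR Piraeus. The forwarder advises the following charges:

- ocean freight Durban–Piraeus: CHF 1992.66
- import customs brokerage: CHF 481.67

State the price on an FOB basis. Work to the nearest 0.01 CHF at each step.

FOB price: CHF 431213.50

Not relevant to the conversion: brokerage — on the buyer under both terms; not part of either seller's price.
From CFR to FOB, the seller no longer bears: freight.
FOB price = 433206.16 − 1992.66 = 431213.50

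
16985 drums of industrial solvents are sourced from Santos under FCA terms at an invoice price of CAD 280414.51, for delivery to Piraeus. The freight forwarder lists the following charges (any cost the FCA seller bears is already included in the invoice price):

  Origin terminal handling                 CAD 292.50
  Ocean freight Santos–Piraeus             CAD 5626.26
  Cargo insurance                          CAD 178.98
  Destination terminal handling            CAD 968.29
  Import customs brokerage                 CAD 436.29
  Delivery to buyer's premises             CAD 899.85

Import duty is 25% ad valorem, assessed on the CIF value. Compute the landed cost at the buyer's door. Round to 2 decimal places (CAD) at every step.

Total landed cost: CAD 360444.74

FCA: the seller delivers export-cleared goods to the carrier; the buyer bears costs from that point.
CIF value = FCA price + origin terminal + freight + insurance = 280414.51 + 292.50 + 5626.26 + 178.98 = 286512.25
Import duty = 286512.25 × 25% = 71628.06
Buyer bears: origin terminal 292.50 + freight 5626.26 + insurance 178.98 + destination terminal 968.29 + brokerage 436.29 + delivery 899.85 + duty 71628.06 = 80030.23
Landed cost = invoice 280414.51 + 80030.23 = 360444.74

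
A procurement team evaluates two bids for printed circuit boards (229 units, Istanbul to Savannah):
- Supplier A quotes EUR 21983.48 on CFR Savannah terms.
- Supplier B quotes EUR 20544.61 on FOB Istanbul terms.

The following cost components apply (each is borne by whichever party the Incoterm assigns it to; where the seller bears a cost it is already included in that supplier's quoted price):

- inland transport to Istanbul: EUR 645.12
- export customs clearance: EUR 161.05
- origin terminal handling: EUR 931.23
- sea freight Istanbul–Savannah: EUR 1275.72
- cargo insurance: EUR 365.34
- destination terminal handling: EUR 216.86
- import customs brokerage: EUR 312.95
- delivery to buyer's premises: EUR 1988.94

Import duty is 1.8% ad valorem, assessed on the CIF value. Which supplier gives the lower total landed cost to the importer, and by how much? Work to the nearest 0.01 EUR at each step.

Supplier B is cheaper by EUR 166.09

Supplier A (CFR):
CIF value = CFR price + insurance = 21983.48 + 365.34 = 22348.82
Import duty = 22348.82 × 1.8% = 402.28
Buyer bears (A): 365.34 + 216.86 + 312.95 + 1988.94 = 2884.09
Landed cost (A) = invoice 21983.48 + 2884.09 + duty 402.28 = 25269.85
Supplier B (FOB):
CIF value = FOB price + freight + insurance = 20544.61 + 1275.72 + 365.34 = 22185.67
Import duty = 22185.67 × 1.8% = 399.34
Buyer bears (B): 1275.72 + 365.34 + 216.86 + 312.95 + 1988.94 = 4159.81
Landed cost (B) = invoice 20544.61 + 4159.81 + duty 399.34 = 25103.76
Difference = |25269.85 − 25103.76| = 166.09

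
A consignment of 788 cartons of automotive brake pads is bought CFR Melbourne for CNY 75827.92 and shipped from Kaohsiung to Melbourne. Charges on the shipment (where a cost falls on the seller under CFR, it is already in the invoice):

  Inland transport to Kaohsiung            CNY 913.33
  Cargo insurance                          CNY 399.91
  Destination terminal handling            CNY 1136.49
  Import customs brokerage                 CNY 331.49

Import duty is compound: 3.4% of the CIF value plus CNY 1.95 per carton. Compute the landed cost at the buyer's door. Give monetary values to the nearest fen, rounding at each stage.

CFR: the seller pays costs through ocean freight to the destination port, but not insurance.
Already in the invoice (seller's account under CFR): inland to port — exclude.
CIF value = CFR price + insurance = 75827.92 + 399.91 = 76227.83
Ad valorem component: 76227.83 × 3.4% = 2591.75
Specific component: 788 × 1.95 = 1536.60
Import duty = 2591.75 + 1536.60 = 4128.35
Buyer bears: insurance 399.91 + destination terminal 1136.49 + brokerage 331.49 + duty 4128.35 = 5996.24
Landed cost = invoice 75827.92 + 5996.24 = 81824.16

Total landed cost: CNY 81824.16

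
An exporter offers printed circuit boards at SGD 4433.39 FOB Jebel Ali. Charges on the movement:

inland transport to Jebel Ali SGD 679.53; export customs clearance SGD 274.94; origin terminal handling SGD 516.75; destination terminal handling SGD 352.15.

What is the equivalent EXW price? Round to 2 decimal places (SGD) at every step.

EXW price: SGD 2962.17

Not relevant to the conversion: destination terminal — on the buyer under both terms; not part of either seller's price.
From FOB to EXW, the seller no longer bears: inland to port, export clearance, origin terminal.
EXW price = 4433.39 − 679.53 − 274.94 − 516.75 = 2962.17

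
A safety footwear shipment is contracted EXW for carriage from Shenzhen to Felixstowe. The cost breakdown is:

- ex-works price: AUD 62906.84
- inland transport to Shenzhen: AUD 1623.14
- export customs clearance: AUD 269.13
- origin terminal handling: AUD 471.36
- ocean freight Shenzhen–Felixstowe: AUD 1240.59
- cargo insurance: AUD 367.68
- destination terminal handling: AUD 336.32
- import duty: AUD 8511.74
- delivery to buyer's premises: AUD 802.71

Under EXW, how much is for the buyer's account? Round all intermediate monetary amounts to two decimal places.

Buyer's account: AUD 13622.67

EXW: the seller makes goods available at their premises; the buyer bears all onward costs.
Seller's account: goods 62906.84 = 62906.84
Buyer's account: inland to port 1623.14 + export clearance 269.13 + origin terminal 471.36 + freight 1240.59 + insurance 367.68 + destination terminal 336.32 + duty 8511.74 + delivery 802.71 = 13622.67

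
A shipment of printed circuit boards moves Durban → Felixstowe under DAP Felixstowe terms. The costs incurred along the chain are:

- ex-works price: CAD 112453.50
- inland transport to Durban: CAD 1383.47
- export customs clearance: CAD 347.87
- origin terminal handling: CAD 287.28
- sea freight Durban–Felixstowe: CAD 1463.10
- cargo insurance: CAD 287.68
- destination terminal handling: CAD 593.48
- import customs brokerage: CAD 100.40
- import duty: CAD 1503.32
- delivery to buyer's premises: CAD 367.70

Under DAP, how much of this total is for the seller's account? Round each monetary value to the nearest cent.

Seller's account: CAD 117184.08

DAP: the seller bears all costs to the named destination except import duty and clearance.
Seller's account: goods 112453.50 + inland to port 1383.47 + export clearance 347.87 + origin terminal 287.28 + freight 1463.10 + insurance 287.68 + destination terminal 593.48 + delivery 367.70 = 117184.08
Buyer's account: brokerage 100.40 + duty 1503.32 = 1603.72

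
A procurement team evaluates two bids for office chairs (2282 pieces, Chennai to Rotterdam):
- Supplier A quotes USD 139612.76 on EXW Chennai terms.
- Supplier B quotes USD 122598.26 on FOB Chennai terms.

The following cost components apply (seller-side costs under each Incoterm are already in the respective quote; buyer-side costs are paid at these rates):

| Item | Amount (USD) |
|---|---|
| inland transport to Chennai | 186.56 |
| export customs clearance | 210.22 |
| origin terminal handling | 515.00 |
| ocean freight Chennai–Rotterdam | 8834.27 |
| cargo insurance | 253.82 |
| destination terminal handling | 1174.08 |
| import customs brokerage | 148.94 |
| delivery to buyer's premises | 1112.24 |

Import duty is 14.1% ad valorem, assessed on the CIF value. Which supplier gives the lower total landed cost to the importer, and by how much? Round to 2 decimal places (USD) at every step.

Supplier B is cheaper by USD 20453.88

Supplier A (EXW):
CIF value = EXW price + inland to port + export clearance + origin terminal + freight + insurance = 139612.76 + 186.56 + 210.22 + 515.00 + 8834.27 + 253.82 = 149612.63
Import duty = 149612.63 × 14.1% = 21095.38
Buyer bears (A): 186.56 + 210.22 + 515.00 + 8834.27 + 253.82 + 1174.08 + 148.94 + 1112.24 = 12435.13
Landed cost (A) = invoice 139612.76 + 12435.13 + duty 21095.38 = 173143.27
Supplier B (FOB):
CIF value = FOB price + freight + insurance = 122598.26 + 8834.27 + 253.82 = 131686.35
Import duty = 131686.35 × 14.1% = 18567.78
Buyer bears (B): 8834.27 + 253.82 + 1174.08 + 148.94 + 1112.24 = 11523.35
Landed cost (B) = invoice 122598.26 + 11523.35 + duty 18567.78 = 152689.39
Difference = |173143.27 − 152689.39| = 20453.88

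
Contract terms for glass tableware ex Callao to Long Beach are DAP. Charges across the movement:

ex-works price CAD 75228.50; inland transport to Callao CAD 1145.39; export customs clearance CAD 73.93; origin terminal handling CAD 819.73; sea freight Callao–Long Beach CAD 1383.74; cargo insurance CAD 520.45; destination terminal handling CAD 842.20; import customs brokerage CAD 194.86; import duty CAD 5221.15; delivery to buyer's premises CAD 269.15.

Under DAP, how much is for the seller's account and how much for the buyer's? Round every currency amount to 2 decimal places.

DAP: the seller bears all costs to the named destination except import duty and clearance.
Seller's account: goods 75228.50 + inland to port 1145.39 + export clearance 73.93 + origin terminal 819.73 + freight 1383.74 + insurance 520.45 + destination terminal 842.20 + delivery 269.15 = 80283.09
Buyer's account: brokerage 194.86 + duty 5221.15 = 5416.01

Seller: CAD 80283.09; buyer: CAD 5416.01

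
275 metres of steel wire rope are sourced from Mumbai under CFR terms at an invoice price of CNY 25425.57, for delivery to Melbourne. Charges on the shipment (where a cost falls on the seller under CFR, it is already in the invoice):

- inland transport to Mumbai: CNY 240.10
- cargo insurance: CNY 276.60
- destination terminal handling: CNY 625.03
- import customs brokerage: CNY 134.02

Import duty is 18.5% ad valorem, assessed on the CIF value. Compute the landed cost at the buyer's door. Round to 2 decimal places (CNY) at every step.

Total landed cost: CNY 31216.12

CFR: the seller pays costs through ocean freight to the destination port, but not insurance.
Already in the invoice (seller's account under CFR): inland to port — exclude.
CIF value = CFR price + insurance = 25425.57 + 276.60 = 25702.17
Import duty = 25702.17 × 18.5% = 4754.90
Buyer bears: insurance 276.60 + destination terminal 625.03 + brokerage 134.02 + duty 4754.90 = 5790.55
Landed cost = invoice 25425.57 + 5790.55 = 31216.12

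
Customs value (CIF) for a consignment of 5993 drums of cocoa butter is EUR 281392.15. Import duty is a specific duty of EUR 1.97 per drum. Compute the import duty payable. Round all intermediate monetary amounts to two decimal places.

Import duty = 5993 × 1.97 = 11806.21

Import duty: EUR 11806.21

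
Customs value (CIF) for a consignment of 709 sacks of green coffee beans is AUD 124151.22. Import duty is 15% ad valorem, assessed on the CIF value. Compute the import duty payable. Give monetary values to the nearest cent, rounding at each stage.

Import duty = 124151.22 × 15% = 18622.68

Import duty: AUD 18622.68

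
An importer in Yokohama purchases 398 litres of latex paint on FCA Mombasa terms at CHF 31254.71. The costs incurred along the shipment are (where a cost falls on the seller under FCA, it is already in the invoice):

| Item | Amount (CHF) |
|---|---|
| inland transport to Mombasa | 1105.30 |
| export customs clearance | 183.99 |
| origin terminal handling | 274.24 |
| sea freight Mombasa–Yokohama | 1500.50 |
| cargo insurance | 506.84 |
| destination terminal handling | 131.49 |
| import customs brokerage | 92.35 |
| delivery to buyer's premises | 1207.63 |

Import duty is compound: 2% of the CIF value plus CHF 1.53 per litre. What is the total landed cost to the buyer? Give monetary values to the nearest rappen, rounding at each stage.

FCA: the seller delivers export-cleared goods to the carrier; the buyer bears costs from that point.
Already in the invoice (seller's account under FCA): inland to port, export clearance — exclude.
CIF value = FCA price + origin terminal + freight + insurance = 31254.71 + 274.24 + 1500.50 + 506.84 = 33536.29
Ad valorem component: 33536.29 × 2% = 670.73
Specific component: 398 × 1.53 = 608.94
Import duty = 670.73 + 608.94 = 1279.67
Buyer bears: origin terminal 274.24 + freight 1500.50 + insurance 506.84 + destination terminal 131.49 + brokerage 92.35 + delivery 1207.63 + duty 1279.67 = 4992.72
Landed cost = invoice 31254.71 + 4992.72 = 36247.43

Total landed cost: CHF 36247.43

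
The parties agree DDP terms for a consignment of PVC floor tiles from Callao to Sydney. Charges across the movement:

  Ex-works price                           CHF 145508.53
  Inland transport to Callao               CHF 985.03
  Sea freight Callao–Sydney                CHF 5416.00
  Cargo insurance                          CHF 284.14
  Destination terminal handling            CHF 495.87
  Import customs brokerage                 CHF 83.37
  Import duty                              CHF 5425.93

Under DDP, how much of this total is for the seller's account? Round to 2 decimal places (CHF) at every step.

DDP: the seller bears all costs including import duty.
Seller's account: goods 145508.53 + inland to port 985.03 + freight 5416.00 + insurance 284.14 + destination terminal 495.87 + brokerage 83.37 + duty 5425.93 = 158198.87
Buyer's account: 0.00

Seller's account: CHF 158198.87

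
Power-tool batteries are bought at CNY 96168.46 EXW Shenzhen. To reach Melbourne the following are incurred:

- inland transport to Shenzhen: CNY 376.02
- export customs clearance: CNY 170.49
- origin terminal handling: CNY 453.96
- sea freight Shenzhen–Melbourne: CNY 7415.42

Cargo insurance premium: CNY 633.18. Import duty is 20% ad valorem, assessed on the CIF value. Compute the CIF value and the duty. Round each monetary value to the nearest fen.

CIF = EXW price + pre-shipment costs + freight + insurance
CIF = 96168.46 + 376.02 + 170.49 + 453.96 + 7415.42 + 633.18 = 105217.53
Import duty = 105217.53 × 20% = 21043.51

CIF value: CNY 105217.53; import duty: CNY 21043.51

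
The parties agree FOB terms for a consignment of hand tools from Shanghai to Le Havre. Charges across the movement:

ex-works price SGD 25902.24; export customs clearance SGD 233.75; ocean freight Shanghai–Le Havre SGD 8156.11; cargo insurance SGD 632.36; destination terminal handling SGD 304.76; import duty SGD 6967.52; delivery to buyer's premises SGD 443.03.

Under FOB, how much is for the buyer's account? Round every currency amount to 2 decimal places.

FOB: the seller bears costs until goods are on board at the origin port; the buyer bears freight, insurance and all costs thereafter.
Seller's account: goods 25902.24 + export clearance 233.75 = 26135.99
Buyer's account: freight 8156.11 + insurance 632.36 + destination terminal 304.76 + duty 6967.52 + delivery 443.03 = 16503.78

Buyer's account: SGD 16503.78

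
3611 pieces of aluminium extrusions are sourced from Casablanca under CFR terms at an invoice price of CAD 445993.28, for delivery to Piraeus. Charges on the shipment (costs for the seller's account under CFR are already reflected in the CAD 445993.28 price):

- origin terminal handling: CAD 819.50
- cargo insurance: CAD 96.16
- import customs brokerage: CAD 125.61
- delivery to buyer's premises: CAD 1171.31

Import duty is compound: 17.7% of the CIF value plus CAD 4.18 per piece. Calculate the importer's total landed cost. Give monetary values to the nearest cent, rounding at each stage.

Total landed cost: CAD 541438.17

CFR: the seller pays costs through ocean freight to the destination port, but not insurance.
Already in the invoice (seller's account under CFR): origin terminal — exclude.
CIF value = CFR price + insurance = 445993.28 + 96.16 = 446089.44
Ad valorem component: 446089.44 × 17.7% = 78957.83
Specific component: 3611 × 4.18 = 15093.98
Import duty = 78957.83 + 15093.98 = 94051.81
Buyer bears: insurance 96.16 + brokerage 125.61 + delivery 1171.31 + duty 94051.81 = 95444.89
Landed cost = invoice 445993.28 + 95444.89 = 541438.17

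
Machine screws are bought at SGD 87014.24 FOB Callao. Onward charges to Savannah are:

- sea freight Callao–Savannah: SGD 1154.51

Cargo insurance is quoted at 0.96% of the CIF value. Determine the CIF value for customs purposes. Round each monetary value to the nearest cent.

Let C be the CIF value. C = FOB price + freight + 0.96% × C
C − 0.96% × C = 87014.24 + 1154.51
0.9904 × C = 88168.75
C = 88168.75 / 0.9904 = 89023.37
Insurance premium = 0.96% × 89023.37 = 854.62

CIF value: SGD 89023.37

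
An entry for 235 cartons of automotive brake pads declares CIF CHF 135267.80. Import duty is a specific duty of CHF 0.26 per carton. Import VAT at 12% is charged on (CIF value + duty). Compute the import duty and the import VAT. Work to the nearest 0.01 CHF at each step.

Import duty = 235 × 0.26 = 61.10
VAT base = CIF + duty = 135267.80 + 61.10 = 135328.90
Import VAT = 135328.90 × 12% = 16239.47

Import duty: CHF 61.10; import VAT: CHF 16239.47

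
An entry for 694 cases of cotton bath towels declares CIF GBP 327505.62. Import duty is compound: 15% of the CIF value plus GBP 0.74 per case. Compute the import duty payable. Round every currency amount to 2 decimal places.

Ad valorem component: 327505.62 × 15% = 49125.84
Specific component: 694 × 0.74 = 513.56
Import duty = 49125.84 + 513.56 = 49639.40

Import duty: GBP 49639.40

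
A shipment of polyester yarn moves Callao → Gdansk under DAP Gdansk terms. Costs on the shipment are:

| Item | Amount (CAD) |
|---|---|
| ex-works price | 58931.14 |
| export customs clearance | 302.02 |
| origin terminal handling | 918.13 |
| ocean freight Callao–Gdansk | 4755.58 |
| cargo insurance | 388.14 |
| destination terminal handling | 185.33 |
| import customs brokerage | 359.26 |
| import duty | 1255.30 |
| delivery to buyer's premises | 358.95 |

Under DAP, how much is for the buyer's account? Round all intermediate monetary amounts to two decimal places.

Buyer's account: CAD 1614.56

DAP: the seller bears all costs to the named destination except import duty and clearance.
Seller's account: goods 58931.14 + export clearance 302.02 + origin terminal 918.13 + freight 4755.58 + insurance 388.14 + destination terminal 185.33 + delivery 358.95 = 65839.29
Buyer's account: brokerage 359.26 + duty 1255.30 = 1614.56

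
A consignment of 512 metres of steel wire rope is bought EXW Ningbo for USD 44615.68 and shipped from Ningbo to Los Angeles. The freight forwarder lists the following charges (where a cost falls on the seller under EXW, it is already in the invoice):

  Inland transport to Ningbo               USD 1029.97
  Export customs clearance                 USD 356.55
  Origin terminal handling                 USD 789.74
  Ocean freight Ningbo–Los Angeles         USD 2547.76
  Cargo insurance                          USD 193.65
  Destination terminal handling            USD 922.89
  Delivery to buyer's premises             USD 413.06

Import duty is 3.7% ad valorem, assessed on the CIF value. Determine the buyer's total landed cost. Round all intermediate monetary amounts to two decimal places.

Total landed cost: USD 52702.03

EXW: the seller makes goods available at their premises; the buyer bears all onward costs.
CIF value = EXW price + inland to port + export clearance + origin terminal + freight + insurance = 44615.68 + 1029.97 + 356.55 + 789.74 + 2547.76 + 193.65 = 49533.35
Import duty = 49533.35 × 3.7% = 1832.73
Buyer bears: inland to port 1029.97 + export clearance 356.55 + origin terminal 789.74 + freight 2547.76 + insurance 193.65 + destination terminal 922.89 + delivery 413.06 + duty 1832.73 = 8086.35
Landed cost = invoice 44615.68 + 8086.35 = 52702.03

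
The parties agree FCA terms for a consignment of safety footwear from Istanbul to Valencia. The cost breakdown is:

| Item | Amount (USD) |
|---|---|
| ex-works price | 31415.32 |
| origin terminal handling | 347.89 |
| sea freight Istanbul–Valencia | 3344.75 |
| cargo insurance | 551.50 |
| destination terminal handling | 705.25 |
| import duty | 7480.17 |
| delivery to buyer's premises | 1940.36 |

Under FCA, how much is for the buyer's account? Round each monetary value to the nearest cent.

FCA: the seller delivers export-cleared goods to the carrier; the buyer bears costs from that point.
Seller's account: goods 31415.32 = 31415.32
Buyer's account: origin terminal 347.89 + freight 3344.75 + insurance 551.50 + destination terminal 705.25 + duty 7480.17 + delivery 1940.36 = 14369.92

Buyer's account: USD 14369.92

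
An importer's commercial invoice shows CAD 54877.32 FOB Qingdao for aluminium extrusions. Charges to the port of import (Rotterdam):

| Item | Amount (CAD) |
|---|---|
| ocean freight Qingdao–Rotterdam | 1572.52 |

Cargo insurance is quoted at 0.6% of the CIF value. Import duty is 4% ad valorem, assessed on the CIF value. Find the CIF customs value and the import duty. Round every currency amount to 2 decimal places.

CIF value: CAD 56790.58; import duty: CAD 2271.62

Let C be the CIF value. C = FOB price + freight + 0.6% × C
C − 0.6% × C = 54877.32 + 1572.52
0.994 × C = 56449.84
C = 56449.84 / 0.994 = 56790.58
Insurance premium = 0.6% × 56790.58 = 340.74
Import duty = 56790.58 × 4% = 2271.62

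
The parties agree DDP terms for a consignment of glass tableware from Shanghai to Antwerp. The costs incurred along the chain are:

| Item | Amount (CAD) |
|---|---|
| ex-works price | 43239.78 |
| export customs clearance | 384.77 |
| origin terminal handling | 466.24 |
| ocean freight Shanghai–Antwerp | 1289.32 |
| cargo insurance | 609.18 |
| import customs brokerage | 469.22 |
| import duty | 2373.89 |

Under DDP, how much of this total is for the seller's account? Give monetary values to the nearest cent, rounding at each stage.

Seller's account: CAD 48832.40

DDP: the seller bears all costs including import duty.
Seller's account: goods 43239.78 + export clearance 384.77 + origin terminal 466.24 + freight 1289.32 + insurance 609.18 + brokerage 469.22 + duty 2373.89 = 48832.40
Buyer's account: 0.00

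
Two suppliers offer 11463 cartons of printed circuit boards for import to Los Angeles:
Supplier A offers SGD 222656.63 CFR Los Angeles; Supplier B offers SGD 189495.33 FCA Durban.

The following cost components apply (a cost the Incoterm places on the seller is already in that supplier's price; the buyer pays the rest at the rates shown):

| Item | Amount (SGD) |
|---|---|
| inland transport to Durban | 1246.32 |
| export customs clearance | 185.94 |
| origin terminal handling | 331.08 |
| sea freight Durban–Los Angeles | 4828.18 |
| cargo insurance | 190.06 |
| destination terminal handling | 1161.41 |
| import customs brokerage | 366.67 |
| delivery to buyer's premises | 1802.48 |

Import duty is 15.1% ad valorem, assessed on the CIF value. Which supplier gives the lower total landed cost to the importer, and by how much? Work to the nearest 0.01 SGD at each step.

Supplier B is cheaper by SGD 32230.35

Supplier A (CFR):
CIF value = CFR price + insurance = 222656.63 + 190.06 = 222846.69
Import duty = 222846.69 × 15.1% = 33649.85
Buyer bears (A): 190.06 + 1161.41 + 366.67 + 1802.48 = 3520.62
Landed cost (A) = invoice 222656.63 + 3520.62 + duty 33649.85 = 259827.10
Supplier B (FCA):
CIF value = FCA price + origin terminal + freight + insurance = 189495.33 + 331.08 + 4828.18 + 190.06 = 194844.65
Import duty = 194844.65 × 15.1% = 29421.54
Buyer bears (B): 331.08 + 4828.18 + 190.06 + 1161.41 + 366.67 + 1802.48 = 8679.88
Landed cost (B) = invoice 189495.33 + 8679.88 + duty 29421.54 = 227596.75
Difference = |259827.10 − 227596.75| = 32230.35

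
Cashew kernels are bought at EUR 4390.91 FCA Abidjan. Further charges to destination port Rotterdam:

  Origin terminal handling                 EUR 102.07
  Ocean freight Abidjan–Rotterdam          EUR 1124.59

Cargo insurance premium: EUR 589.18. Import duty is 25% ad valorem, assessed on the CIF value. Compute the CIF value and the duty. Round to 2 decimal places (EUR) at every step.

CIF = FCA price + pre-shipment costs + freight + insurance
CIF = 4390.91 + 102.07 + 1124.59 + 589.18 = 6206.75
Import duty = 6206.75 × 25% = 1551.69

CIF value: EUR 6206.75; import duty: EUR 1551.69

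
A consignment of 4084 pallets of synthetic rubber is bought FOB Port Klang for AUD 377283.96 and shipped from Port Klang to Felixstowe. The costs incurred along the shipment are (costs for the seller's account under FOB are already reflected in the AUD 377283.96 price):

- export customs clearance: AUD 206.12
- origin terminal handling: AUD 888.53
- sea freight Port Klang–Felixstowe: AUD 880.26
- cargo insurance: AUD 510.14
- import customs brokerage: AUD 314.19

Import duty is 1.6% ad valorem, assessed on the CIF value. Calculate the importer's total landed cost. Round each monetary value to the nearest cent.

Total landed cost: AUD 385047.34

FOB: the seller bears costs until goods are on board at the origin port; the buyer bears freight, insurance and all costs thereafter.
Already in the invoice (seller's account under FOB): export clearance, origin terminal — exclude.
CIF value = FOB price + freight + insurance = 377283.96 + 880.26 + 510.14 = 378674.36
Import duty = 378674.36 × 1.6% = 6058.79
Buyer bears: freight 880.26 + insurance 510.14 + brokerage 314.19 + duty 6058.79 = 7763.38
Landed cost = invoice 377283.96 + 7763.38 = 385047.34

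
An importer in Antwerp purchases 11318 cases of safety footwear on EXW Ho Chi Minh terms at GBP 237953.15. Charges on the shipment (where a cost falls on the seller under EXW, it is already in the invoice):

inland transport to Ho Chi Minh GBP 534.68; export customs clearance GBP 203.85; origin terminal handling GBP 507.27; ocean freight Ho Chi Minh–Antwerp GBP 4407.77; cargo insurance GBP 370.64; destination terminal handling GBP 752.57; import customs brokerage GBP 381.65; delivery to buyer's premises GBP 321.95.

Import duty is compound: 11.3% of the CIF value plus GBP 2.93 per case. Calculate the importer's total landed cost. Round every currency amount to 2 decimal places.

EXW: the seller makes goods available at their premises; the buyer bears all onward costs.
CIF value = EXW price + inland to port + export clearance + origin terminal + freight + insurance = 237953.15 + 534.68 + 203.85 + 507.27 + 4407.77 + 370.64 = 243977.36
Ad valorem component: 243977.36 × 11.3% = 27569.44
Specific component: 11318 × 2.93 = 33161.74
Import duty = 27569.44 + 33161.74 = 60731.18
Buyer bears: inland to port 534.68 + export clearance 203.85 + origin terminal 507.27 + freight 4407.77 + insurance 370.64 + destination terminal 752.57 + brokerage 381.65 + delivery 321.95 + duty 60731.18 = 68211.56
Landed cost = invoice 237953.15 + 68211.56 = 306164.71

Total landed cost: GBP 306164.71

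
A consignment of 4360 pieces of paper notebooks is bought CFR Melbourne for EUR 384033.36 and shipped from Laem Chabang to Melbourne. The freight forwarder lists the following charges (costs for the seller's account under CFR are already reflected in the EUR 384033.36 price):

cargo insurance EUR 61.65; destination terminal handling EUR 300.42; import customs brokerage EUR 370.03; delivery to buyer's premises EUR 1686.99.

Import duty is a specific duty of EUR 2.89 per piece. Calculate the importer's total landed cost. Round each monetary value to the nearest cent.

CFR: the seller pays costs through ocean freight to the destination port, but not insurance.
CIF value = CFR price + insurance = 384033.36 + 61.65 = 384095.01
Import duty = 4360 × 2.89 = 12600.40
Buyer bears: insurance 61.65 + destination terminal 300.42 + brokerage 370.03 + delivery 1686.99 + duty 12600.40 = 15019.49
Landed cost = invoice 384033.36 + 15019.49 = 399052.85

Total landed cost: EUR 399052.85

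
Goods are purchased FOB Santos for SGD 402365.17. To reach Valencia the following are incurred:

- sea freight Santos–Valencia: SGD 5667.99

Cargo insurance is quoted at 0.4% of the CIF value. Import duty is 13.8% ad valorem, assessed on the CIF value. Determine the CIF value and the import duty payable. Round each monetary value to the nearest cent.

CIF value: SGD 409671.85; import duty: SGD 56534.72

Let C be the CIF value. C = FOB price + freight + 0.4% × C
C − 0.4% × C = 402365.17 + 5667.99
0.996 × C = 408033.16
C = 408033.16 / 0.996 = 409671.85
Insurance premium = 0.4% × 409671.85 = 1638.69
Import duty = 409671.85 × 13.8% = 56534.72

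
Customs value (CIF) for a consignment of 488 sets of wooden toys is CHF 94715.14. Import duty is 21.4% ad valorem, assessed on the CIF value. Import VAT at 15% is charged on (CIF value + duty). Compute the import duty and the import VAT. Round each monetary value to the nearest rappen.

Import duty: CHF 20269.04; import VAT: CHF 17247.63

Import duty = 94715.14 × 21.4% = 20269.04
VAT base = CIF + duty = 94715.14 + 20269.04 = 114984.18
Import VAT = 114984.18 × 15% = 17247.63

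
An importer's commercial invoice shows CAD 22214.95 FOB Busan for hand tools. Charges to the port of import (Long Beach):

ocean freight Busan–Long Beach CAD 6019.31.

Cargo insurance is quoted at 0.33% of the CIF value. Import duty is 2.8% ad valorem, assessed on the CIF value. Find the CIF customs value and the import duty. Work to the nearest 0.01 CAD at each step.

Let C be the CIF value. C = FOB price + freight + 0.33% × C
C − 0.33% × C = 22214.95 + 6019.31
0.9967 × C = 28234.26
C = 28234.26 / 0.9967 = 28327.74
Insurance premium = 0.33% × 28327.74 = 93.48
Import duty = 28327.74 × 2.8% = 793.18

CIF value: CAD 28327.74; import duty: CAD 793.18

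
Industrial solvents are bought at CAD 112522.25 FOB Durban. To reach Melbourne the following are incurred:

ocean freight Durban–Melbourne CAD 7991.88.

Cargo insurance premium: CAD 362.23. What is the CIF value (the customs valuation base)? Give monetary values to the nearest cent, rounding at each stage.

CIF value: CAD 120876.36

CIF = FOB price + freight + insurance
CIF = 112522.25 + 7991.88 + 362.23 = 120876.36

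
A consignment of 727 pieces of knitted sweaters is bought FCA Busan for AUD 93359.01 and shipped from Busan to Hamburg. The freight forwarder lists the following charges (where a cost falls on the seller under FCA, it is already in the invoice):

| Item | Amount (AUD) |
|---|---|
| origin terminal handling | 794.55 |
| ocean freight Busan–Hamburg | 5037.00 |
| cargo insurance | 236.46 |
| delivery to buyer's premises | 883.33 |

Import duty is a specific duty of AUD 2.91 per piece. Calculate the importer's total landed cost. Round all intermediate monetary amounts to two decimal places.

Total landed cost: AUD 102425.92

FCA: the seller delivers export-cleared goods to the carrier; the buyer bears costs from that point.
CIF value = FCA price + origin terminal + freight + insurance = 93359.01 + 794.55 + 5037.00 + 236.46 = 99427.02
Import duty = 727 × 2.91 = 2115.57
Buyer bears: origin terminal 794.55 + freight 5037.00 + insurance 236.46 + delivery 883.33 + duty 2115.57 = 9066.91
Landed cost = invoice 93359.01 + 9066.91 = 102425.92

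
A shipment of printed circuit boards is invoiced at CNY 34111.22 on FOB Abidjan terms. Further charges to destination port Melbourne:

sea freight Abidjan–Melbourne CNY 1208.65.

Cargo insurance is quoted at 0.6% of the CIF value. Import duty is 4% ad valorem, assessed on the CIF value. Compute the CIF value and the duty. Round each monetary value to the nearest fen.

Let C be the CIF value. C = FOB price + freight + 0.6% × C
C − 0.6% × C = 34111.22 + 1208.65
0.994 × C = 35319.87
C = 35319.87 / 0.994 = 35533.07
Insurance premium = 0.6% × 35533.07 = 213.20
Import duty = 35533.07 × 4% = 1421.32

CIF value: CNY 35533.07; import duty: CNY 1421.32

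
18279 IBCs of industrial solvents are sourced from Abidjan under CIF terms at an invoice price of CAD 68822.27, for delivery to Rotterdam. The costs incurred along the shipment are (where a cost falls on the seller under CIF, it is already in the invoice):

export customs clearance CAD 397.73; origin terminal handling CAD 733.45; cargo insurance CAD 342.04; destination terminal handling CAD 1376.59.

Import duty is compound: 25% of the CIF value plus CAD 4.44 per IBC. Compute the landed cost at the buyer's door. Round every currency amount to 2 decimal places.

Total landed cost: CAD 168563.19

CIF: the seller pays costs through ocean freight and marine insurance to the destination port.
Already in the invoice (seller's account under CIF): export clearance, origin terminal, insurance — exclude.
The CIF price already equals the CIF value: 68822.27
Ad valorem component: 68822.27 × 25% = 17205.57
Specific component: 18279 × 4.44 = 81158.76
Import duty = 17205.57 + 81158.76 = 98364.33
Buyer bears: destination terminal 1376.59 + duty 98364.33 = 99740.92
Landed cost = invoice 68822.27 + 99740.92 = 168563.19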